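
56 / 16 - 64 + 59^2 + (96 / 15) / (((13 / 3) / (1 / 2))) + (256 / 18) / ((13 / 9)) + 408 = 499081 / 130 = 3839.08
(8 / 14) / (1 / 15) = 8.57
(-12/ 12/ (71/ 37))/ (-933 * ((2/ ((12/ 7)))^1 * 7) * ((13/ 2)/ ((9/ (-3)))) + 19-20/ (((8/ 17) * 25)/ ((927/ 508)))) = -563880/ 17880510283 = -0.00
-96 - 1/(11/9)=-96.82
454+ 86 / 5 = 2356 / 5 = 471.20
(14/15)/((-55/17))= -0.29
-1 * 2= -2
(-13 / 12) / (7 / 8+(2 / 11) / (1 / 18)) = -286 / 1095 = -0.26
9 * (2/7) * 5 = 90/7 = 12.86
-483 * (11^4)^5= -324938247552426484444083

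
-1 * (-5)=5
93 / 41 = 2.27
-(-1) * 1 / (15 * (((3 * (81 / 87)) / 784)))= 22736 / 1215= 18.71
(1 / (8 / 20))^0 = 1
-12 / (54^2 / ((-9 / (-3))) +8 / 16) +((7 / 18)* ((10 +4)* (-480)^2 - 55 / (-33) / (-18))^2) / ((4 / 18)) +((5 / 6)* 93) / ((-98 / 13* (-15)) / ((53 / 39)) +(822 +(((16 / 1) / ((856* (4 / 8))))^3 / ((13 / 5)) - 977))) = 5006167561926678280084811920193 / 274945323487365360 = 18207865834665.59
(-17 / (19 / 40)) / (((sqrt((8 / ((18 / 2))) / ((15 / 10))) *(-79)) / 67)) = 34170 *sqrt(3) / 1501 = 39.43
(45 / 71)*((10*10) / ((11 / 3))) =13500 / 781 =17.29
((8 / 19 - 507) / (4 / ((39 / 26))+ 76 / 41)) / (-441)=56375 / 221844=0.25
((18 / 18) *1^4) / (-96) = -1 / 96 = -0.01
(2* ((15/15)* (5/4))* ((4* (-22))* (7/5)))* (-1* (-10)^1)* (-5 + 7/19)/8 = 33880/19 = 1783.16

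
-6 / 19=-0.32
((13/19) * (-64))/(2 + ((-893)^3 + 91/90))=74880/1217728541321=0.00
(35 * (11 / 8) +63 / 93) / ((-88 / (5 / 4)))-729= -63699299 / 87296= -729.69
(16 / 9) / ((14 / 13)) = 104 / 63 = 1.65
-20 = -20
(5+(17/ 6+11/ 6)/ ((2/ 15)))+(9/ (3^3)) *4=124/ 3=41.33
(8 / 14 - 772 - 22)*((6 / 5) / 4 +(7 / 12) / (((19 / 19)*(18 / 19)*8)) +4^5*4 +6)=-98429479249 / 30240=-3254943.10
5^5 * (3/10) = 1875/2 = 937.50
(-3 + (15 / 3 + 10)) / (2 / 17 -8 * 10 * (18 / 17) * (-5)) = 102 / 3601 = 0.03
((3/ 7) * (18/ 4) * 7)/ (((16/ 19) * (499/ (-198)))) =-6.36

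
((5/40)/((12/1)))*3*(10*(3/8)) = 15/128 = 0.12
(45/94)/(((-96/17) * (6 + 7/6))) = -765/64672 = -0.01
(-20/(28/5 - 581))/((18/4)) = 200/25893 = 0.01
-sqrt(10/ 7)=-sqrt(70)/ 7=-1.20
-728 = -728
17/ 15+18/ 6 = 62/ 15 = 4.13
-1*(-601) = 601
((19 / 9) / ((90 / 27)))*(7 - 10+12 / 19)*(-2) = 3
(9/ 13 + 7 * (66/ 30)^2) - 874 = -839.43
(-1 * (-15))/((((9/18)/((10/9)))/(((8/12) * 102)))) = 6800/3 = 2266.67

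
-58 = -58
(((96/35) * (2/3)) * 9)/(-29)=-576/1015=-0.57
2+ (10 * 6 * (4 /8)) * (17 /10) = 53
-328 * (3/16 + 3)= -2091/2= -1045.50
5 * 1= 5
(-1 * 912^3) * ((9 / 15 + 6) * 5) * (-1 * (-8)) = -200257339392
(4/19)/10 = 2/95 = 0.02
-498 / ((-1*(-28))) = -249 / 14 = -17.79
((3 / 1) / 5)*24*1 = 72 / 5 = 14.40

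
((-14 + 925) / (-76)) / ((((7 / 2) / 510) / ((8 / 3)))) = -619480 / 133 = -4657.74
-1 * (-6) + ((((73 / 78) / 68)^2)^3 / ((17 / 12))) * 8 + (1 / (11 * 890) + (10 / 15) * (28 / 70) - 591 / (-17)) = 158379365425174780638931747 / 3859948164327937367482368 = 41.03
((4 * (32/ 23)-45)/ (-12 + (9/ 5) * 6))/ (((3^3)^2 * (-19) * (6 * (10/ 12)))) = -907/ 1911438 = -0.00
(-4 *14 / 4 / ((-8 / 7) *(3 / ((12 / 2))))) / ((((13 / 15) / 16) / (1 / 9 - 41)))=-721280 / 39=-18494.36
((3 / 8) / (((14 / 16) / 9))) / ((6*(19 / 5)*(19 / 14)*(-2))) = -45 / 722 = -0.06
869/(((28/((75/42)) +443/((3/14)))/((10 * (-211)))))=-68759625/78113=-880.26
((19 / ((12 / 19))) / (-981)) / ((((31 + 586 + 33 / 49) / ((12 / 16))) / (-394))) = 3484733 / 237527568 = 0.01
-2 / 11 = -0.18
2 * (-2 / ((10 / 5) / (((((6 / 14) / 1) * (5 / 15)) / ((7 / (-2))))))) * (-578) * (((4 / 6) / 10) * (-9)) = 6936 / 245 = 28.31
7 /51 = 0.14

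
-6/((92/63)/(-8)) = 756/23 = 32.87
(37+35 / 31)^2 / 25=1397124 / 24025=58.15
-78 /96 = -13 /16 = -0.81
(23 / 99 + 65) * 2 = 12916 / 99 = 130.46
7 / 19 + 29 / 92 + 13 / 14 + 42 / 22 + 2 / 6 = 1556455 / 403788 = 3.85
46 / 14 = 23 / 7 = 3.29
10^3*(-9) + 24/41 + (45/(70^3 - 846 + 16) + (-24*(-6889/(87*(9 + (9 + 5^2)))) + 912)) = -28141816082561/3498825118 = -8043.22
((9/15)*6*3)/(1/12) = 648/5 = 129.60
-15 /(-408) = 5 /136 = 0.04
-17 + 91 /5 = 6 /5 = 1.20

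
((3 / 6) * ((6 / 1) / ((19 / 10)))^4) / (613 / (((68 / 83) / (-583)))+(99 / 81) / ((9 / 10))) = -35691840000 / 313115950953377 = -0.00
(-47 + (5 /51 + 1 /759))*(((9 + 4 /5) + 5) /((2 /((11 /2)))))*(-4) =44781766 /5865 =7635.42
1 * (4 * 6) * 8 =192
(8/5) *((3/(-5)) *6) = -5.76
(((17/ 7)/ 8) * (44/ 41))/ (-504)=-187/ 289296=-0.00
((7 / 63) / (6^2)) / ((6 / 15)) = 0.01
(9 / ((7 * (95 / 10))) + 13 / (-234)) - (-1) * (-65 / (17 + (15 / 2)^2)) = -566477 / 701442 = -0.81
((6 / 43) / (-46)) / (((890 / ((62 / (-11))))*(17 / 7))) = 651 / 82299635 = 0.00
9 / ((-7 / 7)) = -9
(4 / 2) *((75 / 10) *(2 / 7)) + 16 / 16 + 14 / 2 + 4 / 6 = 272 / 21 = 12.95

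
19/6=3.17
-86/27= -3.19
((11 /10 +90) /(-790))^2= 829921 /62410000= 0.01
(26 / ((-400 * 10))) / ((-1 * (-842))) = -13 / 1684000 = -0.00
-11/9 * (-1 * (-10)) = -110/9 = -12.22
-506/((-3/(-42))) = -7084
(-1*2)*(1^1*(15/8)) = -15/4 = -3.75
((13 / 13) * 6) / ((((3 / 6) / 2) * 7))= 24 / 7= 3.43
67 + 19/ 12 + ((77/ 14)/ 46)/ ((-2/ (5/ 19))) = 719137/ 10488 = 68.57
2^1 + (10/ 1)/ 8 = 13/ 4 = 3.25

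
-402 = -402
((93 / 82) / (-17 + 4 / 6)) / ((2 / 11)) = -3069 / 8036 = -0.38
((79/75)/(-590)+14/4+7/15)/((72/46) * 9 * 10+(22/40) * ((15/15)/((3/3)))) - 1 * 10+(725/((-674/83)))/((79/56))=-73.26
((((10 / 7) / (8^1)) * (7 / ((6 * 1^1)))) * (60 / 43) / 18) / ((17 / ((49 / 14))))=175 / 52632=0.00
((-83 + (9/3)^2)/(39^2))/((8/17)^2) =-10693/48672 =-0.22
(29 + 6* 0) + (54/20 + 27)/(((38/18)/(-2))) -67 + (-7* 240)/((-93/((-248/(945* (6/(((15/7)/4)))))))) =-1195087/17955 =-66.56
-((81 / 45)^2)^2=-6561 / 625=-10.50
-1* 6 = -6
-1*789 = -789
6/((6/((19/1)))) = 19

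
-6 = -6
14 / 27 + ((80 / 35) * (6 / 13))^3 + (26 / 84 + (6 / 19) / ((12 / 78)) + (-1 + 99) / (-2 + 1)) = -72635084855 / 773163846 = -93.95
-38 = -38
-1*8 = -8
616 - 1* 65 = 551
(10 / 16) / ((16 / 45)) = 225 / 128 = 1.76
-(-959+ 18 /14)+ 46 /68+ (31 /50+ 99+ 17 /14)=1059.23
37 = 37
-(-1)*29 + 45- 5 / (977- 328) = 48021 / 649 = 73.99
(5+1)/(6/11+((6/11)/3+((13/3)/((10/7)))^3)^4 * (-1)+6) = -46684966086000000000000/4845548205835697637673091521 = -0.00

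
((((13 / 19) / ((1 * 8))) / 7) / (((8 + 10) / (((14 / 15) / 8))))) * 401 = 0.03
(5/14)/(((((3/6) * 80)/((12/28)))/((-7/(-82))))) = 3/9184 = 0.00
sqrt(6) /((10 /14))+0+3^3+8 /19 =7*sqrt(6) /5+521 /19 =30.85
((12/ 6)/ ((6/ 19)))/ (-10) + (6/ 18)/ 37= -231/ 370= -0.62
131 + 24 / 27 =1187 / 9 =131.89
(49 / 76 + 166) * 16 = 50660 / 19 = 2666.32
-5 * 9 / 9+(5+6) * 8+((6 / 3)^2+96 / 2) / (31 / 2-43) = 4461 / 55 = 81.11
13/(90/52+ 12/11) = 4.61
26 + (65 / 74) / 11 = 21229 / 814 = 26.08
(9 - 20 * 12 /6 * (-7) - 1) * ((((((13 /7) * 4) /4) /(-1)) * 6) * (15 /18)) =-18720 /7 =-2674.29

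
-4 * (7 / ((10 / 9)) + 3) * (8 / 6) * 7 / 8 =-217 / 5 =-43.40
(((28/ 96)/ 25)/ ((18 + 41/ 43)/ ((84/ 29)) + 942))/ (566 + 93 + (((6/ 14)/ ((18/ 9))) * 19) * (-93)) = 14749/ 336189889375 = 0.00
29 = 29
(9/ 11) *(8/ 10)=36/ 55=0.65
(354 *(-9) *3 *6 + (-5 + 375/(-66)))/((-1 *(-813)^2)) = 1261891/14541318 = 0.09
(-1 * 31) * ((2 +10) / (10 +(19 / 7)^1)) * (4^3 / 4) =-468.13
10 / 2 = 5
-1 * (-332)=332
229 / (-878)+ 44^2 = 1699579 / 878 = 1935.74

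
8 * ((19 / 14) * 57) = 4332 / 7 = 618.86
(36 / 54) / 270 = 1 / 405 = 0.00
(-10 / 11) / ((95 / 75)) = -150 / 209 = -0.72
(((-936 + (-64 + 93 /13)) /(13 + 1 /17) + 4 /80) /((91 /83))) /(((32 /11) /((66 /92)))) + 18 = 1173370199 /1288618240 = 0.91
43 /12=3.58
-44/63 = -0.70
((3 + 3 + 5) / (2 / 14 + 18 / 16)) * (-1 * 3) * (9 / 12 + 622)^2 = -1433373711 / 142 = -10094181.06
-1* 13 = -13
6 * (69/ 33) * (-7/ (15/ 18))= -5796/ 55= -105.38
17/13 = 1.31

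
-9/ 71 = -0.13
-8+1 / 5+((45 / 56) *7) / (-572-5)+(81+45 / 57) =32441589 / 438520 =73.98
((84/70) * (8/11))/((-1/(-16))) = 768/55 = 13.96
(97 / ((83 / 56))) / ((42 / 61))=23668 / 249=95.05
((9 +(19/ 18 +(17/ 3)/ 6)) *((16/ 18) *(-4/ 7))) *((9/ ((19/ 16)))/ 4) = -1408/ 133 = -10.59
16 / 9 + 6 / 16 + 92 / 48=293 / 72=4.07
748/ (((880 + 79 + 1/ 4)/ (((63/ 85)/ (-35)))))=-528/ 31975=-0.02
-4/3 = -1.33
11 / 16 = 0.69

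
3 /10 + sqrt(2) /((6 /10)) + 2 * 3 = 5 * sqrt(2) /3 + 63 /10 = 8.66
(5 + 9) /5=14 /5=2.80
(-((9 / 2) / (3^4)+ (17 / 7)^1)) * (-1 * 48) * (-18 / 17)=-15024 / 119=-126.25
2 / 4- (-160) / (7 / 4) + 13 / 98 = 4511 / 49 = 92.06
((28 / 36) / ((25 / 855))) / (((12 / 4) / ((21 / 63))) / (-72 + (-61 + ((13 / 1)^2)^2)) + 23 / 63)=79399404 / 1090685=72.80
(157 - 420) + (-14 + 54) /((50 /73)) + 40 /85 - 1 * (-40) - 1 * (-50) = -9701 /85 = -114.13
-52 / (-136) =13 / 34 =0.38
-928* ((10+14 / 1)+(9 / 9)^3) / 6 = -11600 / 3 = -3866.67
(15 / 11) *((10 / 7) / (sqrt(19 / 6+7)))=150 *sqrt(366) / 4697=0.61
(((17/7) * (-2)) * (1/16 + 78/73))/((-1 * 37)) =22457/151256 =0.15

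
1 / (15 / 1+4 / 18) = 9 / 137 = 0.07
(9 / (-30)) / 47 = -3 / 470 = -0.01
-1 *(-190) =190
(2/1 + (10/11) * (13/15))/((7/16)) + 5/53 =79171/12243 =6.47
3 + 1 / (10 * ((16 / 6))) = 243 / 80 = 3.04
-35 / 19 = -1.84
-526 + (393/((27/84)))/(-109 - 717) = -93364/177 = -527.48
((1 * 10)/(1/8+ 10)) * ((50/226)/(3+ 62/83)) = 166000/2846583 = 0.06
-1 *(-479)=479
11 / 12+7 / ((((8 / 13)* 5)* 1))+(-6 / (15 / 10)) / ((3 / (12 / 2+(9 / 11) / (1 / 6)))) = -14987 / 1320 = -11.35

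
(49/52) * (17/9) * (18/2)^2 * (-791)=-5930127/52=-114040.90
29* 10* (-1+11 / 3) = 2320 / 3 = 773.33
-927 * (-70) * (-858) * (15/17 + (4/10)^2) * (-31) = 152918657892/85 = 1799043034.02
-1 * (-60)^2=-3600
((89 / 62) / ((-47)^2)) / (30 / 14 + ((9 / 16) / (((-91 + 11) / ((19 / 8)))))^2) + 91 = 9802750189296043 / 107722170617073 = 91.00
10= 10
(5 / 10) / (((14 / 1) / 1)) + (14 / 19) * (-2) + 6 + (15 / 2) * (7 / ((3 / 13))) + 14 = 130905 / 532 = 246.06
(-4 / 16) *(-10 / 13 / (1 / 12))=30 / 13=2.31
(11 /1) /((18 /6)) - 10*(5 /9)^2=47 /81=0.58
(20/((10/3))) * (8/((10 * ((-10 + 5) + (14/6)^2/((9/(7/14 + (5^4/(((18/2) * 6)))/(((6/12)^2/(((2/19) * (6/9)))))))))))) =-5983632/3405895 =-1.76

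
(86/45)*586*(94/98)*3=2368612/735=3222.60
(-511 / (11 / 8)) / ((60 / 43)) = -43946 / 165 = -266.34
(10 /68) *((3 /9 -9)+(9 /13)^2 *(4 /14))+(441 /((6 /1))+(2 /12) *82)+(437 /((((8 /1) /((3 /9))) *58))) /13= 2405748815 /27994512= 85.94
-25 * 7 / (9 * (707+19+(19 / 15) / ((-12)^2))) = -42000 / 1568179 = -0.03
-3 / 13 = -0.23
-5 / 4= -1.25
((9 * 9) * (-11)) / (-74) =891 / 74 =12.04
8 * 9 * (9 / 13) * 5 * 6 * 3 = 58320 / 13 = 4486.15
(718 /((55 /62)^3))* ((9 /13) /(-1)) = -1540075536 /2162875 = -712.05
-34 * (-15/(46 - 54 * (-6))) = 51/37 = 1.38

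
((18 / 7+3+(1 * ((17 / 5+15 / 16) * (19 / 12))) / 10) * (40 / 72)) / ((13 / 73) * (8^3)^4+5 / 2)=30700223 / 108060002799900480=0.00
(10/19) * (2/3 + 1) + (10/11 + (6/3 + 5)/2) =6629/1254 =5.29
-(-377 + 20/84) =7912/21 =376.76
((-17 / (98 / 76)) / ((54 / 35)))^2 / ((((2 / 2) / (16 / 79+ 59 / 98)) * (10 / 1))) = 3249326705 / 553103964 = 5.87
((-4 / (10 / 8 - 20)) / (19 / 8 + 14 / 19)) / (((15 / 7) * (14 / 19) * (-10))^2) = 54872 / 199546875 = 0.00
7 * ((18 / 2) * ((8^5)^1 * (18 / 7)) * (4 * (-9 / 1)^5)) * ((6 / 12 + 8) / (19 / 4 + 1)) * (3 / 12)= -10657526317056 / 23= -463370709437.22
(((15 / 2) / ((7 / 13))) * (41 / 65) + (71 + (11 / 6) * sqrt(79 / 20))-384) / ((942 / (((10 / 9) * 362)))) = -3854395 / 29673 + 1991 * sqrt(395) / 25434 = -128.34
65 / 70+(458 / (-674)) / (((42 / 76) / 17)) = -282725 / 14154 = -19.97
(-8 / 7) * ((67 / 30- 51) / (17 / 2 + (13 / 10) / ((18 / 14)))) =627 / 107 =5.86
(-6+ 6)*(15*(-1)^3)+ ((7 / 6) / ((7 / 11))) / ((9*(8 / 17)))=187 / 432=0.43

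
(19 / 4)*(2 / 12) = 0.79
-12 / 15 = -4 / 5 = -0.80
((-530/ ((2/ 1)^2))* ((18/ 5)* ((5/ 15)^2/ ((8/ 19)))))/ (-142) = 1007/ 1136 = 0.89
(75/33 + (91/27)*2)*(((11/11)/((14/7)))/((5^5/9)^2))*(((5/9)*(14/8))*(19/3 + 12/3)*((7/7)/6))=0.00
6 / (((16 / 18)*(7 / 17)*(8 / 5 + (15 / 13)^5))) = 4.50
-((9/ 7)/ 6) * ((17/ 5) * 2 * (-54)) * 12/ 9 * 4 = 14688/ 35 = 419.66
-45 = -45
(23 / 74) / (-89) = -23 / 6586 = -0.00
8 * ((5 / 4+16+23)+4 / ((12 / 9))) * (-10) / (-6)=1730 / 3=576.67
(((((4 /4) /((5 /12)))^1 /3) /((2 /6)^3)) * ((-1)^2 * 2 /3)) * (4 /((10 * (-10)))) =-72 /125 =-0.58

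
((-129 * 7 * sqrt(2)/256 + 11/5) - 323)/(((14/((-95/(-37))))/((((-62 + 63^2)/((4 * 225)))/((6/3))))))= -29767433/233100 - 3192019 * sqrt(2)/2273280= -129.69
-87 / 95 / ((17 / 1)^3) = -87 / 466735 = -0.00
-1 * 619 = -619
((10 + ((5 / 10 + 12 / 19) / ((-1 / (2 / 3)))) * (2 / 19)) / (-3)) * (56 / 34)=-5.45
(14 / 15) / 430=7 / 3225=0.00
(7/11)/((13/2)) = 14/143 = 0.10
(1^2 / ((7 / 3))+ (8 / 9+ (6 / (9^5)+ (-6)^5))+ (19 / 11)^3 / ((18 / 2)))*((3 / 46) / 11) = -712833441010 / 15465595761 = -46.09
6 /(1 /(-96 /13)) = -576 /13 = -44.31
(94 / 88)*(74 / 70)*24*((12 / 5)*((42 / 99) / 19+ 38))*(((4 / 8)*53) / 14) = 2636713536 / 563255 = 4681.21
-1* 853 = -853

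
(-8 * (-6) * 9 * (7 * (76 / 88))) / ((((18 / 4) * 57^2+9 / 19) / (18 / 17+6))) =2079360 / 1649153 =1.26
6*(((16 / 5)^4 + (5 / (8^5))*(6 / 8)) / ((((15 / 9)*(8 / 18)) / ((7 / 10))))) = 4870498229289 / 8192000000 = 594.54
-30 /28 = -15 /14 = -1.07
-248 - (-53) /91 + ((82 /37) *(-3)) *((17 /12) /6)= -10060087 /40404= -248.99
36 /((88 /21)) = 189 /22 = 8.59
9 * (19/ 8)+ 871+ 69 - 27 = 7475/ 8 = 934.38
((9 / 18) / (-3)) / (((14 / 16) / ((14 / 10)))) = -4 / 15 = -0.27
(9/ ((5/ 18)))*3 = 486/ 5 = 97.20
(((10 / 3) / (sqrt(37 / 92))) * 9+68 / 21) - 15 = -247 / 21+60 * sqrt(851) / 37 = 35.54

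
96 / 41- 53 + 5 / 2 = -3949 / 82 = -48.16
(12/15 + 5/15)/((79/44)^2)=32912/93615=0.35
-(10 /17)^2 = -100 /289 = -0.35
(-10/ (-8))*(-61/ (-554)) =305/ 2216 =0.14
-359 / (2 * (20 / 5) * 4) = -359 / 32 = -11.22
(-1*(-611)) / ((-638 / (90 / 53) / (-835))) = 22958325 / 16907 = 1357.92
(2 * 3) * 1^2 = 6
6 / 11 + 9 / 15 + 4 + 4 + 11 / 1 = 1108 / 55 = 20.15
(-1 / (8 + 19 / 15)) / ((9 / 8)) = -40 / 417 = -0.10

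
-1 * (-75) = 75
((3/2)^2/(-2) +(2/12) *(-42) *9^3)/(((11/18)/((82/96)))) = -5022459/704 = -7134.17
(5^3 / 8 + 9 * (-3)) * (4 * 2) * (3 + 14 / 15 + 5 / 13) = -5894 / 15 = -392.93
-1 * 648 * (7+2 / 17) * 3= -235224 / 17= -13836.71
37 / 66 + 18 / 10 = 779 / 330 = 2.36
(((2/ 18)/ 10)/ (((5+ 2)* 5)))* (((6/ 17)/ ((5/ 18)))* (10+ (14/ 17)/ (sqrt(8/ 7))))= 3* sqrt(14)/ 36125+ 12/ 2975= 0.00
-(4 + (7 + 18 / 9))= -13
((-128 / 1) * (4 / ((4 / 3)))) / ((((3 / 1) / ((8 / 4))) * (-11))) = 23.27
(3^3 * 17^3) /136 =7803 /8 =975.38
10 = 10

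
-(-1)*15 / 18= 5 / 6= 0.83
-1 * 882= -882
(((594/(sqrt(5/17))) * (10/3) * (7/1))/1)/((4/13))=83058.88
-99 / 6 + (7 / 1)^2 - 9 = 23.50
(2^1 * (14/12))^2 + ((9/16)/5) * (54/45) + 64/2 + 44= 146843/1800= 81.58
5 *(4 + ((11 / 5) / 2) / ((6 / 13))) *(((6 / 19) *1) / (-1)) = -383 / 38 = -10.08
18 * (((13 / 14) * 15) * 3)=5265 / 7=752.14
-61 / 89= -0.69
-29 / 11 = -2.64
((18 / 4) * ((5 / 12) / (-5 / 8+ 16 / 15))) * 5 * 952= 1071000 / 53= 20207.55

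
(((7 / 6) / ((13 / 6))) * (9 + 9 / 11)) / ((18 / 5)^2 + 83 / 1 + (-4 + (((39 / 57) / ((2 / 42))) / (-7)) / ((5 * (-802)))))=287998200 / 5009627051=0.06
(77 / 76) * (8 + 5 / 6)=4081 / 456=8.95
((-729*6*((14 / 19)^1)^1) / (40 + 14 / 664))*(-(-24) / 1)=-162642816 / 84151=-1932.75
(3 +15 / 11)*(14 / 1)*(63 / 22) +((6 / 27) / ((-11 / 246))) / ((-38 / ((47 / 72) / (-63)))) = 2736493171 / 15642396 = 174.94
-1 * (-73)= 73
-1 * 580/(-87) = 20/3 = 6.67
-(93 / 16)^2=-8649 / 256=-33.79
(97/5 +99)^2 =350464/25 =14018.56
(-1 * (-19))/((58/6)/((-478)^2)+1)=13023588/685481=19.00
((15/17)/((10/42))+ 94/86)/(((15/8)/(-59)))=-1655776/10965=-151.01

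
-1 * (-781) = 781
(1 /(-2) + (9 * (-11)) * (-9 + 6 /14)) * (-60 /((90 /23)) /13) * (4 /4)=-1000.29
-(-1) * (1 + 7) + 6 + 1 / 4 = 57 / 4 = 14.25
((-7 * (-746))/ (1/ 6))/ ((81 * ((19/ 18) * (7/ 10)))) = 29840/ 57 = 523.51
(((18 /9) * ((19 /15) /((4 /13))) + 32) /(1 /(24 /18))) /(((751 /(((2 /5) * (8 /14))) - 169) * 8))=2414 /1121985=0.00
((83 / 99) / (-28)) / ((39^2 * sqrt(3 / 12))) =-83 / 2108106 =-0.00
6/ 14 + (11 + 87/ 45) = 1403/ 105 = 13.36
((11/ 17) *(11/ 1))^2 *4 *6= 351384/ 289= 1215.86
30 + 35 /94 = 2855 /94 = 30.37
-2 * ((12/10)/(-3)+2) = -16/5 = -3.20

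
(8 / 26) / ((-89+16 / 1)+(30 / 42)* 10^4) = 0.00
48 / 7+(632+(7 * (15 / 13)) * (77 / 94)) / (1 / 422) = 1152663881 / 4277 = 269502.89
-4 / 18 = -2 / 9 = -0.22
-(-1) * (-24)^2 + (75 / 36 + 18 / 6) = 6973 / 12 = 581.08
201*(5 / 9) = 335 / 3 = 111.67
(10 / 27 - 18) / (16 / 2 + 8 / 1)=-119 / 108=-1.10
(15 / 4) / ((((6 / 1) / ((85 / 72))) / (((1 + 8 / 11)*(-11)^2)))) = 88825 / 576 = 154.21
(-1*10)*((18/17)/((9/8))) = -160/17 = -9.41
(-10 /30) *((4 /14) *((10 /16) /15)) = -0.00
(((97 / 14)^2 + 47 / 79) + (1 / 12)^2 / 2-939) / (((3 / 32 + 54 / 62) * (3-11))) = 30772359095 / 266727384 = 115.37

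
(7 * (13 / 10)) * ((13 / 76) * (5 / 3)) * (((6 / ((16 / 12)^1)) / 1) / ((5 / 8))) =18.68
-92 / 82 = -1.12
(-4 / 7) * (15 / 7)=-60 / 49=-1.22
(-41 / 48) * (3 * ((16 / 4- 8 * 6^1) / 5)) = 451 / 20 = 22.55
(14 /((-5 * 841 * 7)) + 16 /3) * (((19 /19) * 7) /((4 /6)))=235459 /4205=56.00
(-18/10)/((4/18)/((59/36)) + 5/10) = -354/125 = -2.83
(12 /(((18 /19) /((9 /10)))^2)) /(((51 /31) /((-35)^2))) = 8064.10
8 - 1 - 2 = 5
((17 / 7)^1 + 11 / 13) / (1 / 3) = 894 / 91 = 9.82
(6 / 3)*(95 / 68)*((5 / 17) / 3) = 475 / 1734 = 0.27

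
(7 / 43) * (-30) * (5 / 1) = -1050 / 43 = -24.42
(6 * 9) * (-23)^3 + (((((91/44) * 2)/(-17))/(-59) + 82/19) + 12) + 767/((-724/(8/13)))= -49856604883295/75884974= -657002.33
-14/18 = -7/9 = -0.78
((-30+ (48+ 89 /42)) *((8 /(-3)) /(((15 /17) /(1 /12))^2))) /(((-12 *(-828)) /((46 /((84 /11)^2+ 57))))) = -5909761 /307593326880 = -0.00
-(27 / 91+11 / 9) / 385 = -1244 / 315315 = -0.00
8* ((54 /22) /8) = 27 /11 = 2.45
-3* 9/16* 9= -243/16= -15.19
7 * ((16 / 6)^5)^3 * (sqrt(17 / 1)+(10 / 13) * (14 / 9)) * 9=34480684647055360 / 186535791+246290604621824 * sqrt(17) / 1594323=821783844.20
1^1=1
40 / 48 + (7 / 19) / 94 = 2243 / 2679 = 0.84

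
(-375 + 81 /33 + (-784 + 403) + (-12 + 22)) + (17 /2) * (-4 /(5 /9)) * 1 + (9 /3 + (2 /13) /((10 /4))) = -573204 /715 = -801.68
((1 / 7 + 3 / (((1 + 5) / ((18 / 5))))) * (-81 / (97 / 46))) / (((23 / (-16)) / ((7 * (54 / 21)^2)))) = 57106944 / 23765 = 2402.99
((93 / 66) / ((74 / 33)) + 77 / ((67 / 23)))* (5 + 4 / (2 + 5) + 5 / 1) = 268339 / 938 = 286.08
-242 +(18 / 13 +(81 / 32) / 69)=-2301857 / 9568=-240.58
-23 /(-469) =23 /469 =0.05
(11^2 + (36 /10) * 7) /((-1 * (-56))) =731 /280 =2.61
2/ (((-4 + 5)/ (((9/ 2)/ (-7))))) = -9/ 7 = -1.29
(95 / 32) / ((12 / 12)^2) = 95 / 32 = 2.97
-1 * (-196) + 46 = 242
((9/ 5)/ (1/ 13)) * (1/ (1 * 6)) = 39/ 10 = 3.90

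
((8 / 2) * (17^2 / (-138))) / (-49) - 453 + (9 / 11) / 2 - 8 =-34246957 / 74382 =-460.42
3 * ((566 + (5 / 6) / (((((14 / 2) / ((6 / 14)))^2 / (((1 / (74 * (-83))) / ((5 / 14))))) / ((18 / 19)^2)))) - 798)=-264661262826 / 380260433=-696.00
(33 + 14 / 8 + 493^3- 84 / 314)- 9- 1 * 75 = 75248911499 / 628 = 119823107.48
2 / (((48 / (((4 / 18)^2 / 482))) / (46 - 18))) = 7 / 58563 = 0.00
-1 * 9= -9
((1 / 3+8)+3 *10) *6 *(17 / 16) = 1955 / 8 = 244.38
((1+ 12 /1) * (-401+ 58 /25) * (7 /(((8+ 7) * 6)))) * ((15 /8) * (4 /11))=-906997 /3300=-274.85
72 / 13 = 5.54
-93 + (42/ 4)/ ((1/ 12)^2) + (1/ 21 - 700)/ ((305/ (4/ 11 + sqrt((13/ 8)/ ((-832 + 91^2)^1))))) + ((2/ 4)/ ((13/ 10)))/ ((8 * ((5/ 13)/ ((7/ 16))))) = 12789849857/ 9018240 - 14699 * sqrt(1146)/ 14680260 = 1418.19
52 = 52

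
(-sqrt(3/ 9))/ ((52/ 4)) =-sqrt(3)/ 39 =-0.04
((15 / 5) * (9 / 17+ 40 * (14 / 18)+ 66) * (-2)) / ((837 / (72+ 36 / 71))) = -50.75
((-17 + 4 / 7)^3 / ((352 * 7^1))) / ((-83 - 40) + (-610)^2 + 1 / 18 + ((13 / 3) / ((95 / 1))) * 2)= -1300348125 / 268792531272496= -0.00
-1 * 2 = -2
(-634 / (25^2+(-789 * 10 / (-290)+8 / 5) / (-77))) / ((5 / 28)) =-9910054 / 1743487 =-5.68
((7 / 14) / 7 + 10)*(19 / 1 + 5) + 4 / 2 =1706 / 7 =243.71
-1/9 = -0.11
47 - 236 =-189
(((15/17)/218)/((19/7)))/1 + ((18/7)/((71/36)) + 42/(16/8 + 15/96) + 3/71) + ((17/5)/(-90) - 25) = -4.21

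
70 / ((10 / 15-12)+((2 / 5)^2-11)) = -5250 / 1663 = -3.16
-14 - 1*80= -94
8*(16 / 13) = 128 / 13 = 9.85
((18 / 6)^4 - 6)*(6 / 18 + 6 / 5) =115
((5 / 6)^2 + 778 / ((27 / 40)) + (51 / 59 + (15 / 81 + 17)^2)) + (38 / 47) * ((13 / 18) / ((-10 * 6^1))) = 29301328987 / 20215170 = 1449.47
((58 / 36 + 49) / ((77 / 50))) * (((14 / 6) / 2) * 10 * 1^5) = 113875 / 297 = 383.42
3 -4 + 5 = 4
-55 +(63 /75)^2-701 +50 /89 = -41982001 /55625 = -754.73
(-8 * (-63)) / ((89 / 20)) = 113.26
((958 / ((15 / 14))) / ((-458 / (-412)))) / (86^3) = 345359 / 273106545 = 0.00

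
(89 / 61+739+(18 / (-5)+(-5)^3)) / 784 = 186617 / 239120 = 0.78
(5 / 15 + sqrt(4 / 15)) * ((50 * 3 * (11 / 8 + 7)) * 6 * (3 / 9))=1675 / 2 + 335 * sqrt(15)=2134.95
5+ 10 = 15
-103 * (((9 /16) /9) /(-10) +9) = -148217 /160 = -926.36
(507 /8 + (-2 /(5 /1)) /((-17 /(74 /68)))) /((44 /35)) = 5130377 /101728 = 50.43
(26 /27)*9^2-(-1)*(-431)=-353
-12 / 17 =-0.71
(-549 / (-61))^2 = 81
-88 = -88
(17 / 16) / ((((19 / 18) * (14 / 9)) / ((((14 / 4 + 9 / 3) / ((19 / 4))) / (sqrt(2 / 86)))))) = 17901 * sqrt(43) / 20216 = 5.81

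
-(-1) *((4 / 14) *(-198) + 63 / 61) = -23715 / 427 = -55.54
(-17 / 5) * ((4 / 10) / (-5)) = 34 / 125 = 0.27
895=895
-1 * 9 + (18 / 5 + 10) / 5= -157 / 25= -6.28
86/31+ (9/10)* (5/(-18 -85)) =2.73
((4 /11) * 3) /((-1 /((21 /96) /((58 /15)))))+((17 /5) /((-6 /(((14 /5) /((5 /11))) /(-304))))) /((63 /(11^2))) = -6490681 /163647000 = -0.04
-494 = -494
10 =10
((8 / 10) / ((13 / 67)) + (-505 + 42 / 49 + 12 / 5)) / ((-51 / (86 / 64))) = 9735931 / 742560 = 13.11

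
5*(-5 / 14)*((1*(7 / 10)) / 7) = -5 / 28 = -0.18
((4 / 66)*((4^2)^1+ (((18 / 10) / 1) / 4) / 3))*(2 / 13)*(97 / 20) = 31331 / 42900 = 0.73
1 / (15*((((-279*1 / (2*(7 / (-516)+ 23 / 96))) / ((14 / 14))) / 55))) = -0.01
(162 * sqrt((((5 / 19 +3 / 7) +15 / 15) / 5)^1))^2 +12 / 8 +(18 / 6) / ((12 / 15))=4726713 / 532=8884.80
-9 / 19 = -0.47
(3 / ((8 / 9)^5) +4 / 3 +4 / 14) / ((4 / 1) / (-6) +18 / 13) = 62844587 / 6422528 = 9.79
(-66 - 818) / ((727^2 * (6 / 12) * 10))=-884 / 2642645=-0.00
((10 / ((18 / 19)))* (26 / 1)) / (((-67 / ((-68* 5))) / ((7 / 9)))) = 5878600 / 5427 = 1083.21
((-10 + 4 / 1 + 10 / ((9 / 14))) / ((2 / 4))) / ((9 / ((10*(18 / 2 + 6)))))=8600 / 27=318.52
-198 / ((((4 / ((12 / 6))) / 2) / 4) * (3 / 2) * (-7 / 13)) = 6864 / 7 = 980.57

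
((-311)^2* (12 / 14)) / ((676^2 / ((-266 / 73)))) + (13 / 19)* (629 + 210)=90857580641 / 158456428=573.39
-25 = -25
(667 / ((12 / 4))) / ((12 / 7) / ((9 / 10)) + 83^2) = 4669 / 144709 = 0.03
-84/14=-6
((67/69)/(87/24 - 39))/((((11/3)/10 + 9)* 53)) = -0.00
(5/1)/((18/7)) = 35/18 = 1.94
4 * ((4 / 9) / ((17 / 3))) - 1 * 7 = -341 / 51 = -6.69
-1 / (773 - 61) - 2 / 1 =-1425 / 712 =-2.00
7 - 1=6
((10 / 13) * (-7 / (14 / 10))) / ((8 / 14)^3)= -8575 / 416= -20.61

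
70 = 70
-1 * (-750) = 750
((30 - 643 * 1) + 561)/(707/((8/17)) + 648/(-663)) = -91936/2654471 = -0.03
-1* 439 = -439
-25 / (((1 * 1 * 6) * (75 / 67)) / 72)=-268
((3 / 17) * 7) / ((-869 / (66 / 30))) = -21 / 6715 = -0.00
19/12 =1.58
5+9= 14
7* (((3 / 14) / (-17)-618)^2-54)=21631526793 / 8092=2673199.06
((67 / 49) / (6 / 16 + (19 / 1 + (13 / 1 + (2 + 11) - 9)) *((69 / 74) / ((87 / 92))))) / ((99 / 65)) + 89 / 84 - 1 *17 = -95093821927 / 5974937892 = -15.92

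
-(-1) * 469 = 469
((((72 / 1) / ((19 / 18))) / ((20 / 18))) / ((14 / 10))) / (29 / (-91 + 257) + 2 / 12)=1452168 / 11305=128.45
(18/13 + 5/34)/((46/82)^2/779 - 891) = -886530823/515709281360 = -0.00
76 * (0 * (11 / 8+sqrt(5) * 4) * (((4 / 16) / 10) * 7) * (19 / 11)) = 0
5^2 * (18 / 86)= 225 / 43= 5.23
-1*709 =-709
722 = 722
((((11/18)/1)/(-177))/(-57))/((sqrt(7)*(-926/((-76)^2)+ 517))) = 0.00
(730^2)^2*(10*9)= 25558416900000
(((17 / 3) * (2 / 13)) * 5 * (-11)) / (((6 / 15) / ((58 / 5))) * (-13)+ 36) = -54230 / 40209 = -1.35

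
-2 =-2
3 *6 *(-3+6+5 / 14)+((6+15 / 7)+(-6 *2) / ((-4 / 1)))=501 / 7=71.57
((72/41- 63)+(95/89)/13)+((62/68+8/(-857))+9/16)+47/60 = -58.91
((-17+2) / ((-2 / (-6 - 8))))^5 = -12762815625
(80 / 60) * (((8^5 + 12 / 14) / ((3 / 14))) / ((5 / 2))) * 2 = 7340224 / 45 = 163116.09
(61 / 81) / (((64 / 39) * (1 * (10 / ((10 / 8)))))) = 793 / 13824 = 0.06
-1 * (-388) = 388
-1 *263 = -263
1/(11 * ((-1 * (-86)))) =1/946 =0.00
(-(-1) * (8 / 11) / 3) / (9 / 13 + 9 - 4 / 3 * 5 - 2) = 13 / 55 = 0.24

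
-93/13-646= -653.15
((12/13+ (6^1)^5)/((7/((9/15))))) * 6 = 363960/91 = 3999.56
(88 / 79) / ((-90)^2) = 22 / 159975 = 0.00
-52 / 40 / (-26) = 1 / 20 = 0.05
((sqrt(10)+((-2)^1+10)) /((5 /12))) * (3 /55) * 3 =108 * sqrt(10) /275+864 /275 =4.38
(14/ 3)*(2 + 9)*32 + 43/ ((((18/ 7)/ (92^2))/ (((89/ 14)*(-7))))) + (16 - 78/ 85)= -4817001362/ 765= -6296733.81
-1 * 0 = 0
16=16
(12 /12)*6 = 6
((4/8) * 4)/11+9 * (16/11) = 146/11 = 13.27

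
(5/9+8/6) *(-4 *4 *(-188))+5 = 51181/9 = 5686.78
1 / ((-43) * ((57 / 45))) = -15 / 817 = -0.02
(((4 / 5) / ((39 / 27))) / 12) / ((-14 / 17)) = -51 / 910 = -0.06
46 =46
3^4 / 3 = 27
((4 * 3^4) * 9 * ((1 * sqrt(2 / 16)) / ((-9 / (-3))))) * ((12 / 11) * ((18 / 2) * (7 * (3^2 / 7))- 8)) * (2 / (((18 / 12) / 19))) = 693306.11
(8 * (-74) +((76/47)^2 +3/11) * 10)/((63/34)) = -155078284/510279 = -303.91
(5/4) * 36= 45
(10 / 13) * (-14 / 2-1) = -80 / 13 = -6.15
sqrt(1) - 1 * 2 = -1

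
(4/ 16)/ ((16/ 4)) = 1/ 16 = 0.06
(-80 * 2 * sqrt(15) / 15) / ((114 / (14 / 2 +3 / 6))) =-40 * sqrt(15) / 57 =-2.72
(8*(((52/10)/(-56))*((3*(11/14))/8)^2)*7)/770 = -1287/2195200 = -0.00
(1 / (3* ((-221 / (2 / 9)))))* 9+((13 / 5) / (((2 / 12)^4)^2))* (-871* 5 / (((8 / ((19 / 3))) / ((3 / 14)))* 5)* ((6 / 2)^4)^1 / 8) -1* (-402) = -6533292307.55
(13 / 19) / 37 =13 / 703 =0.02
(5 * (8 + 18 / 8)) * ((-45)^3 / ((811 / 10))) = -93403125 / 1622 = -57585.16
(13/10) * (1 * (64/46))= 208/115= 1.81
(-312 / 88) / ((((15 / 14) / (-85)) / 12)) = 3375.27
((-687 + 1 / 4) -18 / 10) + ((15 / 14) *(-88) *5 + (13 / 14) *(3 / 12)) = -324729 / 280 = -1159.75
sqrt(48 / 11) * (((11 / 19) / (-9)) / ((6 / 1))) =-2 * sqrt(33) / 513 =-0.02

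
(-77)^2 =5929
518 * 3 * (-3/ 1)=-4662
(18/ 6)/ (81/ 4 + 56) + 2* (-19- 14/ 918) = -5318572/ 139995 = -37.99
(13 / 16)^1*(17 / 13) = 17 / 16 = 1.06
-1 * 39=-39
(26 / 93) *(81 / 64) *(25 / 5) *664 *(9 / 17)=1310985 / 2108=621.91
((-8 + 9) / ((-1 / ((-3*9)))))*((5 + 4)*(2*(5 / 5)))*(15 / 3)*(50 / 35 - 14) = -213840 / 7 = -30548.57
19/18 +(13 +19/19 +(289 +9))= 313.06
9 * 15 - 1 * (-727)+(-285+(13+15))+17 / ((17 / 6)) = 611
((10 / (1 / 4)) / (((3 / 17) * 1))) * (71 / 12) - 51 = 11611 / 9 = 1290.11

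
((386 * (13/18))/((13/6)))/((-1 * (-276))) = 193/414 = 0.47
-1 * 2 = -2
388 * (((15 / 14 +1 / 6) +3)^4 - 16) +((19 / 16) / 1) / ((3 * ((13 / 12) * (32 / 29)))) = 118966.46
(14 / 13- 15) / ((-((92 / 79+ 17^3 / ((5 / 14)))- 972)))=71495 / 65653874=0.00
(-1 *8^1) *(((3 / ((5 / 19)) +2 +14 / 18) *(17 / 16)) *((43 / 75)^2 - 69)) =2094774748 / 253125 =8275.65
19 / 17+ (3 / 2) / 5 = 241 / 170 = 1.42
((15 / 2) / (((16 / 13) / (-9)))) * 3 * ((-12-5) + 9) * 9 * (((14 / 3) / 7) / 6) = 5265 / 4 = 1316.25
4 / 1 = 4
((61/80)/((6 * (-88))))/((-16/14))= 427/337920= 0.00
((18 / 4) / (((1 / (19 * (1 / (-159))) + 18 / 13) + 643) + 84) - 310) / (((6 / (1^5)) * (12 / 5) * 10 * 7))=-110261057 / 358533504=-0.31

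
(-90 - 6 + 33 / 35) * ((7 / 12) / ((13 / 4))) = -1109 / 65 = -17.06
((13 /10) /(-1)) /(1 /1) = -13 /10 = -1.30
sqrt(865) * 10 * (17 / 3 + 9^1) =440 * sqrt(865) / 3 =4313.60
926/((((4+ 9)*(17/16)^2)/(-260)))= -4741120/289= -16405.26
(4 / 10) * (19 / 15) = 38 / 75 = 0.51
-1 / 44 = -0.02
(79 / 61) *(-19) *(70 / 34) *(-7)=367745 / 1037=354.62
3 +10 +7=20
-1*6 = -6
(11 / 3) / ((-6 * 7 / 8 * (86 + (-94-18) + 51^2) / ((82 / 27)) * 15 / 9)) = -3608 / 7300125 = -0.00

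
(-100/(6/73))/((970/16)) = -5840/291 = -20.07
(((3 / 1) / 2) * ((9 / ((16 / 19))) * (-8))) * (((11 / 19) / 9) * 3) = -99 / 4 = -24.75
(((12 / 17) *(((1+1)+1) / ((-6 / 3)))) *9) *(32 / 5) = -5184 / 85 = -60.99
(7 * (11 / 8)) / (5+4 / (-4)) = 2.41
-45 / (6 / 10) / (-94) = 75 / 94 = 0.80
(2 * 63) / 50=2.52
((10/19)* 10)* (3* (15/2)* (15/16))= 111.02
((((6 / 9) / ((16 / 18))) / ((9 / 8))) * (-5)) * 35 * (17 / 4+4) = -1925 / 2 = -962.50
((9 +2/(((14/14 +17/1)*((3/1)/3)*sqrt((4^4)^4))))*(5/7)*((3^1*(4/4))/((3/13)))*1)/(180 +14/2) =0.45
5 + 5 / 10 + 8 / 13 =159 / 26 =6.12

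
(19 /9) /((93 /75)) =475 /279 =1.70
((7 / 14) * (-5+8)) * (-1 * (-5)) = 15 / 2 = 7.50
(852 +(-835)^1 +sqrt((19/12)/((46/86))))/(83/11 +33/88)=44 * sqrt(56373)/48093 +88/41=2.36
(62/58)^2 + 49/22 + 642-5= 11848125/18502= 640.37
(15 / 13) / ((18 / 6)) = 5 / 13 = 0.38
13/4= 3.25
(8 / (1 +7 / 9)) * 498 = 2241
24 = 24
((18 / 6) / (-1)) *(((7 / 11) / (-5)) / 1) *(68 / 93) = 476 / 1705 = 0.28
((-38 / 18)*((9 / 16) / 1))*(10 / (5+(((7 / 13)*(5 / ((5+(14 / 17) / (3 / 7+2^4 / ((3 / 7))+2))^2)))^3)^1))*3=-16410012173001919554675067933921749 / 2303720827567038816190523488039456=-7.12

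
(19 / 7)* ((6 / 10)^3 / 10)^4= 10097379 / 17089843750000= 0.00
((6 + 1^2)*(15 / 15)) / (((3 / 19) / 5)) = 665 / 3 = 221.67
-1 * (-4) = 4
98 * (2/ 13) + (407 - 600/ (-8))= 6462/ 13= 497.08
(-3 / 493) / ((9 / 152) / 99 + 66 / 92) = -115368 / 13612223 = -0.01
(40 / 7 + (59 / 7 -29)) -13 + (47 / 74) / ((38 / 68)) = -131492 / 4921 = -26.72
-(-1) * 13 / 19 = 13 / 19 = 0.68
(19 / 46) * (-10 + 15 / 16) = -2755 / 736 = -3.74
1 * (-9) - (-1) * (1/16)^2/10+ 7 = -5119/2560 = -2.00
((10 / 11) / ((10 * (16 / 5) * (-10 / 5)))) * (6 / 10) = -3 / 352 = -0.01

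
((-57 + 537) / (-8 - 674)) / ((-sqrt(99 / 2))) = 0.10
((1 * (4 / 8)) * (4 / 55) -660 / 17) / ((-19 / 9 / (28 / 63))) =145064 / 17765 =8.17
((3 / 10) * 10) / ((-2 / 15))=-45 / 2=-22.50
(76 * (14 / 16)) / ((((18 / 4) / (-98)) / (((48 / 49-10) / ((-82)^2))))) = 29393 / 15129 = 1.94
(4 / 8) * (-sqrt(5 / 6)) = -sqrt(30) / 12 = -0.46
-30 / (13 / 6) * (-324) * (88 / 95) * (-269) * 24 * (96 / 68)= -159039479808 / 4199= -37875560.80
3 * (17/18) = 17/6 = 2.83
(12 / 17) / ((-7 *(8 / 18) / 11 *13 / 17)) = -3.26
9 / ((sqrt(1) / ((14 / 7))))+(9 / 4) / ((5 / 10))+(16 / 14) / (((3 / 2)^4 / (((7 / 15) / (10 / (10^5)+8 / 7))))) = 878460545 / 38883402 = 22.59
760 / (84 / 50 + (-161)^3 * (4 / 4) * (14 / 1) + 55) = -19000 / 1460646933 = -0.00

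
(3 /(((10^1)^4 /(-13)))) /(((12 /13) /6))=-507 /20000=-0.03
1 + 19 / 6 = 25 / 6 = 4.17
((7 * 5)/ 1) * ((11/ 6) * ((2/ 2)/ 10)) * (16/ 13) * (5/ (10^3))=77/ 1950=0.04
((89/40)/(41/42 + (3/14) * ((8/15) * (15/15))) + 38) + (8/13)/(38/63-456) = 6839479513/170820260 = 40.04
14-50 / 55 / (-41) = 6324 / 451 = 14.02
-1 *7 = -7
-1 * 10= -10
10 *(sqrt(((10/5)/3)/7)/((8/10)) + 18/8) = 25 *sqrt(42)/42 + 45/2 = 26.36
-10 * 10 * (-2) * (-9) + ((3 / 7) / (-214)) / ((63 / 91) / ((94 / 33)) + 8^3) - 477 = -2277.00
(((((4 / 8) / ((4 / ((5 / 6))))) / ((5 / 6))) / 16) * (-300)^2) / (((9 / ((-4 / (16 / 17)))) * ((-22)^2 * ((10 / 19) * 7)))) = -40375 / 216832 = -0.19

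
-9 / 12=-3 / 4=-0.75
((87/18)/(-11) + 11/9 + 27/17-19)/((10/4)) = -55973/8415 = -6.65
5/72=0.07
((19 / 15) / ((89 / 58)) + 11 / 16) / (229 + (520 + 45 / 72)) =32317 / 16011990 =0.00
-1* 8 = -8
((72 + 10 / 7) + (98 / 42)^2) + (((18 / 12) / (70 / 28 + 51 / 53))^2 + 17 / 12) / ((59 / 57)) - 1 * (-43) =247161468257 / 2002556052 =123.42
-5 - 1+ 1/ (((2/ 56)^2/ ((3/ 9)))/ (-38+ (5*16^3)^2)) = 328833403790/ 3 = 109611134596.67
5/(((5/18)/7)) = 126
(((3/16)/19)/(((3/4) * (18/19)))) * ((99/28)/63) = 11/14112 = 0.00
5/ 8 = 0.62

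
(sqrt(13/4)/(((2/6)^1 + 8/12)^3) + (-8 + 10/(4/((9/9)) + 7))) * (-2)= 156/11 - sqrt(13)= 10.58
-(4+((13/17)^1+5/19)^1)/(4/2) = -812/323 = -2.51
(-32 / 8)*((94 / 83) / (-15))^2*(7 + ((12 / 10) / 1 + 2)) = -600848 / 2583375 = -0.23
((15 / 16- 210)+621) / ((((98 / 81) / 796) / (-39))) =-4143372831 / 392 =-10569828.65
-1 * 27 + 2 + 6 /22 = -24.73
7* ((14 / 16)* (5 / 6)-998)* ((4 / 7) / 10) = -398.91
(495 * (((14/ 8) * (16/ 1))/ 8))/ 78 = 1155/ 52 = 22.21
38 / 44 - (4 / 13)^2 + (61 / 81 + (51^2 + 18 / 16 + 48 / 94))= 147441429065 / 56617704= 2604.16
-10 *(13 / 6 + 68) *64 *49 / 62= -3300640 / 93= -35490.75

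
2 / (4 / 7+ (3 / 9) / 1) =42 / 19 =2.21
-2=-2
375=375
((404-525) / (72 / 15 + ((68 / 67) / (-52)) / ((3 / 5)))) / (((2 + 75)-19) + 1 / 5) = -2634775 / 6041839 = -0.44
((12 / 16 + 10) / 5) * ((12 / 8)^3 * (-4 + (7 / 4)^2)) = -3483 / 512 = -6.80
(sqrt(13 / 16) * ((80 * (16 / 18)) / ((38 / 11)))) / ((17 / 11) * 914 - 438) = 121 * sqrt(13) / 22914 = 0.02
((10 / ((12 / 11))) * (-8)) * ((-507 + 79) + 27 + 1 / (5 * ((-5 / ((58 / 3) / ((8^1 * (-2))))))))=2646281 / 90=29403.12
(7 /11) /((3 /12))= 28 /11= 2.55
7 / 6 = 1.17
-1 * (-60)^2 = -3600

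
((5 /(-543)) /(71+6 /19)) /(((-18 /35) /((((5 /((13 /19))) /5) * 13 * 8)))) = 50540 /1324377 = 0.04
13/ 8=1.62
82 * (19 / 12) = 779 / 6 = 129.83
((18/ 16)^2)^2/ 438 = 2187/ 598016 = 0.00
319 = 319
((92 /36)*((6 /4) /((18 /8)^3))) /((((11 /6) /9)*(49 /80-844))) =-0.00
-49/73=-0.67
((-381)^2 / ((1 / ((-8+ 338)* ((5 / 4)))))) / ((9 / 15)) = 199596375 / 2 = 99798187.50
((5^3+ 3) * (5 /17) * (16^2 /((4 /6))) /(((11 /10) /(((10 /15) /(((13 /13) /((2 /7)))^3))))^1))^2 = 171798691840000 /4114067881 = 41758.84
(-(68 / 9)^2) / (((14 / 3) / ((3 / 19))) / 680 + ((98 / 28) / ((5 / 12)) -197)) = 1572160 / 5192847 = 0.30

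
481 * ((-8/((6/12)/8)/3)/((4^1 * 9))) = -15392/27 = -570.07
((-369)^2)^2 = 18539817921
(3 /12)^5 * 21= 21 /1024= 0.02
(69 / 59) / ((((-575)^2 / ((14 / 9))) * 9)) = 14 / 22899375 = 0.00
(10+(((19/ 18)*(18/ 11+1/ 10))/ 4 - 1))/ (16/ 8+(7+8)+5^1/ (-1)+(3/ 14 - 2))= 524363/ 566280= 0.93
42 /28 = 3 /2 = 1.50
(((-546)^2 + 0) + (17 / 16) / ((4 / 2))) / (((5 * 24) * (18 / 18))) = 9539729 / 3840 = 2484.30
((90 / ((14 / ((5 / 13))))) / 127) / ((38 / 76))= 450 / 11557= 0.04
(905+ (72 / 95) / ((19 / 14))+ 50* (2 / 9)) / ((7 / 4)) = 59565188 / 113715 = 523.81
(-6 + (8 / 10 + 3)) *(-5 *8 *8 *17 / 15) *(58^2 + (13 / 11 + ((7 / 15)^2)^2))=2038925095168 / 759375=2685004.24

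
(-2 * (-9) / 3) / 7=6 / 7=0.86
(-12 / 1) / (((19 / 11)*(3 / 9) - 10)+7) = 99 / 20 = 4.95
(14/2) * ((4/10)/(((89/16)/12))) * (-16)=-43008/445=-96.65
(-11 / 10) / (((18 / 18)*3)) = -0.37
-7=-7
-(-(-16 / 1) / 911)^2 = -0.00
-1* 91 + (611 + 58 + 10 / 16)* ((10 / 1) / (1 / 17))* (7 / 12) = 3183047 / 48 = 66313.48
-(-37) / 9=37 / 9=4.11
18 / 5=3.60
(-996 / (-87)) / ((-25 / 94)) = -31208 / 725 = -43.05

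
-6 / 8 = -0.75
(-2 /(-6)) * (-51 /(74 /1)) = -17 /74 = -0.23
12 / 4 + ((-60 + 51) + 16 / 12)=-14 / 3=-4.67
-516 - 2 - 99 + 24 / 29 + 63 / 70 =-178429 / 290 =-615.27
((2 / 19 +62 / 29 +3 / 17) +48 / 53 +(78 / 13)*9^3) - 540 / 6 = 2128446945 / 496451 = 4287.33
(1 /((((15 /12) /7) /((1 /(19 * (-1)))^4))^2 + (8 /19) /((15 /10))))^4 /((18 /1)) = 221559904013156352 /343063638010155170013979127707850806535347799598179521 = 0.00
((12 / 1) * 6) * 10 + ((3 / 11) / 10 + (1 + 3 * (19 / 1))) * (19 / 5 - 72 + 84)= 900257 / 550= 1636.83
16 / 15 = 1.07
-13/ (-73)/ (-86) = -13/ 6278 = -0.00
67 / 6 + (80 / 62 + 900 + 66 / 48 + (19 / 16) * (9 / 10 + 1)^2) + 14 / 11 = 1504860157 / 1636800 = 919.39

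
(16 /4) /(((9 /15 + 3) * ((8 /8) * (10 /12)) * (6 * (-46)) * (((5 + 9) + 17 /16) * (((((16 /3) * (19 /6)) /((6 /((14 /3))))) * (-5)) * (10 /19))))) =9 /970025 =0.00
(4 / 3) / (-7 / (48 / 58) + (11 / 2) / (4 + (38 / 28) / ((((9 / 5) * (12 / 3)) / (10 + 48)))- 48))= -266656 / 1724863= -0.15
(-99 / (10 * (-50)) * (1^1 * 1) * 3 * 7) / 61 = 2079 / 30500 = 0.07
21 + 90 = 111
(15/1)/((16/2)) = 15/8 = 1.88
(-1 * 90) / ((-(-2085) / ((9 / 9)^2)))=-0.04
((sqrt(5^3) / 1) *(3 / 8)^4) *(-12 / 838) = -1215 *sqrt(5) / 858112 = -0.00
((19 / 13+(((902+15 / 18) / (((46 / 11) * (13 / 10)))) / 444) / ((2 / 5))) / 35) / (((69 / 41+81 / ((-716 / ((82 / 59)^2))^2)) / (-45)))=-60776423626497012251 / 33205210778844904800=-1.83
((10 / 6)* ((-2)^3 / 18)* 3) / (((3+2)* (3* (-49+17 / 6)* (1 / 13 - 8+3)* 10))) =-13 / 199440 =-0.00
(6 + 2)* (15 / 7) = 120 / 7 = 17.14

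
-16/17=-0.94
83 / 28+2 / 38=1605 / 532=3.02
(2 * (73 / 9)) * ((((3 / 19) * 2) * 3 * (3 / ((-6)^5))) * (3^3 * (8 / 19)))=-73 / 1083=-0.07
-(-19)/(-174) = -19/174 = -0.11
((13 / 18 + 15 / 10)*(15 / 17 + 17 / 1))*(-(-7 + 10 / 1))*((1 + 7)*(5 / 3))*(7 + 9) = -25432.68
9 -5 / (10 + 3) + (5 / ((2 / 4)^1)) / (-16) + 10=1871 / 104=17.99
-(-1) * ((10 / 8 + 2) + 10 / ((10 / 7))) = 41 / 4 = 10.25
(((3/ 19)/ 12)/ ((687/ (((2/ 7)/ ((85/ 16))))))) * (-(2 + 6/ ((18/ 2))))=-64/ 23299605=-0.00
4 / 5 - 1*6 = -26 / 5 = -5.20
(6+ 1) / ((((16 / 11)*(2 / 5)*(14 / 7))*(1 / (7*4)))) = 2695 / 16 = 168.44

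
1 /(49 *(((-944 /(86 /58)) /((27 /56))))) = -1161 /75119744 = -0.00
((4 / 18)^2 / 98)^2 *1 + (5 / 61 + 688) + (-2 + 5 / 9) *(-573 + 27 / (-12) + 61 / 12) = 1511.66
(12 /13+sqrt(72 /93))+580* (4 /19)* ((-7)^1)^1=-210892 /247+2* sqrt(186) /31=-852.93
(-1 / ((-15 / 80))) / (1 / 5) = 80 / 3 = 26.67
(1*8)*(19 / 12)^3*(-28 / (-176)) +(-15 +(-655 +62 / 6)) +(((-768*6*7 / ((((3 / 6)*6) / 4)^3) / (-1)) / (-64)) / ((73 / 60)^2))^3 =-756057297493574201735651 / 1438280486650656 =-525667492.89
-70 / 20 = -3.50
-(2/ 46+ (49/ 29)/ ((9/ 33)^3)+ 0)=-83.34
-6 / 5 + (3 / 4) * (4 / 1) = 9 / 5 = 1.80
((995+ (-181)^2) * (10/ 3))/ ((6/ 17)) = 956420/ 3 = 318806.67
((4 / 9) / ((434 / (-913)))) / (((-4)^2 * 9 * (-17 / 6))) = 0.00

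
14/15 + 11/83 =1327/1245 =1.07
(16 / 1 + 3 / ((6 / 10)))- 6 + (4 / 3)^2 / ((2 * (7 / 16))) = 1073 / 63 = 17.03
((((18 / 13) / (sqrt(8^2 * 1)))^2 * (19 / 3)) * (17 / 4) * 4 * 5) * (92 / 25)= 200583 / 3380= 59.34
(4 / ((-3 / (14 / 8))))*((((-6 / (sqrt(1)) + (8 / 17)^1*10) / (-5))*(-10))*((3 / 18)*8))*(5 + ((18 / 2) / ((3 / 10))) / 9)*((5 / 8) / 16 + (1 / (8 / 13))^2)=660275 / 3672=179.81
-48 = -48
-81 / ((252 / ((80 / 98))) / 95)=-8550 / 343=-24.93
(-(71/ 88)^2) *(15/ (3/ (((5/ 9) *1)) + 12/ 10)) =-126025/ 85184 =-1.48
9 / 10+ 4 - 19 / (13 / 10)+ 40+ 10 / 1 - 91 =-6593 / 130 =-50.72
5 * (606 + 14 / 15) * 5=45520 / 3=15173.33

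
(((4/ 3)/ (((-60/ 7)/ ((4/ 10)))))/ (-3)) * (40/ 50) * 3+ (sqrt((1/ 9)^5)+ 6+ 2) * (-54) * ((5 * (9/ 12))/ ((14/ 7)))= -3646651/ 4500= -810.37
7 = 7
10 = 10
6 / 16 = 3 / 8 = 0.38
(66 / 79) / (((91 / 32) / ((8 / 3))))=5632 / 7189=0.78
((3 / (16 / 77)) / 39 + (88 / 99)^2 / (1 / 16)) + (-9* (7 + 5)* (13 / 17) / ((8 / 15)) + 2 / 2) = -40339051 / 286416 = -140.84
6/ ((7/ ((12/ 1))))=72/ 7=10.29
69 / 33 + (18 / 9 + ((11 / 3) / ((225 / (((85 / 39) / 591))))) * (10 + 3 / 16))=4.09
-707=-707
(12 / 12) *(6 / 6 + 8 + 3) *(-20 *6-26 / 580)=-208878 / 145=-1440.54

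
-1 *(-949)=949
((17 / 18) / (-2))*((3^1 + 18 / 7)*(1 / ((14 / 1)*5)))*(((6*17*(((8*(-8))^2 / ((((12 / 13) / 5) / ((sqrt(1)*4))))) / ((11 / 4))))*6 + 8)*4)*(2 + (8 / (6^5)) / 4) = -606160035611 / 102060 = -5939251.77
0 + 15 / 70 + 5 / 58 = 61 / 203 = 0.30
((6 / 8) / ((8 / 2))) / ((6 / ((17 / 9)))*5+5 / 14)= 0.01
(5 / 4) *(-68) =-85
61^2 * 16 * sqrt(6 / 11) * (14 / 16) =52094 * sqrt(66) / 11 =38473.97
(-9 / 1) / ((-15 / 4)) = 12 / 5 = 2.40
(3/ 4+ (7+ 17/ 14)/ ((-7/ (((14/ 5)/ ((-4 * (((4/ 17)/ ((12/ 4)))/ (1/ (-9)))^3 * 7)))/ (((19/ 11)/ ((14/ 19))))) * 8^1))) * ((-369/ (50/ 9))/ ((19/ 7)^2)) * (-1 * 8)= 44046076263/ 834054400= 52.81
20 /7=2.86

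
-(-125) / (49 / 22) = 2750 / 49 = 56.12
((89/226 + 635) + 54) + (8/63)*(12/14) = 22906657/33222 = 689.50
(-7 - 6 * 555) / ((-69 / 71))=236927 / 69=3433.72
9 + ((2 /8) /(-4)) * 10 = 67 /8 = 8.38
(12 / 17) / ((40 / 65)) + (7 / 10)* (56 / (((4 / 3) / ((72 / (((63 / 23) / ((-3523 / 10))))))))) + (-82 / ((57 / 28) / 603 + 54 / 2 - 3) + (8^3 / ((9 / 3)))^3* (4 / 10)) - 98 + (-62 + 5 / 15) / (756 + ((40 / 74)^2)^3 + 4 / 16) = 1651771015774636593810274843 / 962540796264106252050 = 1716052.99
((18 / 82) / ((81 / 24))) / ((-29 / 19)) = -152 / 3567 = -0.04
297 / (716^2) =297 / 512656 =0.00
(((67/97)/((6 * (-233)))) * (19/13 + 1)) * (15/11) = -5360/3231943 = -0.00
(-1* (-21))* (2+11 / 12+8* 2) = 1589 / 4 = 397.25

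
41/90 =0.46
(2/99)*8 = 16/99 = 0.16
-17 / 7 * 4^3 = -1088 / 7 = -155.43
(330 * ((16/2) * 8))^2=446054400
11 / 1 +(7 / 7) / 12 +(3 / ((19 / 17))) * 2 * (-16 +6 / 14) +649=920077 / 1596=576.49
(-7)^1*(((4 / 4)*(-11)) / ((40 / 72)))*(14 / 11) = 882 / 5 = 176.40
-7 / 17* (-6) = 42 / 17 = 2.47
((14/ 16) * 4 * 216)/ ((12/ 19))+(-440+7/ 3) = 2278/ 3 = 759.33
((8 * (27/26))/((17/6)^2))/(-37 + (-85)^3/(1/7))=-243/1009438274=-0.00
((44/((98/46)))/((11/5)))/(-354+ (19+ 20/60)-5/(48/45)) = -0.03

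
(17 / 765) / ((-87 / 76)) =-76 / 3915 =-0.02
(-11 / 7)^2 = 121 / 49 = 2.47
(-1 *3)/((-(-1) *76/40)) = -1.58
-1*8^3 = -512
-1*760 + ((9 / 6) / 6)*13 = -3027 / 4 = -756.75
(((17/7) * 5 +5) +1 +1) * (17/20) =1139/70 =16.27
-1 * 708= -708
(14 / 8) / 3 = 7 / 12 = 0.58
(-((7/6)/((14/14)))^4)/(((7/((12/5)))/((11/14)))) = -539/1080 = -0.50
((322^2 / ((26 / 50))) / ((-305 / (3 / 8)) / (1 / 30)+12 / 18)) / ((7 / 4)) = -2221800 / 475787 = -4.67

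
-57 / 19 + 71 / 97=-220 / 97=-2.27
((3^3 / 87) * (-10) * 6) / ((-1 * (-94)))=-270 / 1363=-0.20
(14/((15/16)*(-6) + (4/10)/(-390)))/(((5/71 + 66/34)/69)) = -324803700/3805283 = -85.36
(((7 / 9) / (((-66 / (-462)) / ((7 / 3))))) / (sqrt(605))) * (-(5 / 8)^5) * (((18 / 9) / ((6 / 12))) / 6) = -214375 * sqrt(5) / 14598144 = -0.03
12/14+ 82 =82.86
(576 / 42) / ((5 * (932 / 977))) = 23448 / 8155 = 2.88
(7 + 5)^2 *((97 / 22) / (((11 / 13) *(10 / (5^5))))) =28372500 / 121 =234483.47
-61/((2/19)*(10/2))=-1159/10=-115.90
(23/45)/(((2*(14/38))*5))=437/3150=0.14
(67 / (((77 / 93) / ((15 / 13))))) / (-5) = -18693 / 1001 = -18.67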